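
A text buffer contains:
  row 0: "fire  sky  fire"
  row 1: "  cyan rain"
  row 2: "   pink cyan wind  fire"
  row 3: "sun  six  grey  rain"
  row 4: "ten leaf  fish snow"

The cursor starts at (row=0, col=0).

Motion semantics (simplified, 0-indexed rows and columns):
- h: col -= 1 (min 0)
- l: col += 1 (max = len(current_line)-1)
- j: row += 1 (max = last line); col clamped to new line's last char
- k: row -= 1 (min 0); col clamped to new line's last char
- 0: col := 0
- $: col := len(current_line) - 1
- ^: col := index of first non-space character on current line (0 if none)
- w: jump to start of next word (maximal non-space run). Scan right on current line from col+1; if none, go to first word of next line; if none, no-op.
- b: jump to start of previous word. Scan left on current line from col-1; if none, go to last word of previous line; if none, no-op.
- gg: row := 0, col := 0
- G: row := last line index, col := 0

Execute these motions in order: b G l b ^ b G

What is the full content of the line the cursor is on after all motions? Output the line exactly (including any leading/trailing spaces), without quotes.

Answer: ten leaf  fish snow

Derivation:
After 1 (b): row=0 col=0 char='f'
After 2 (G): row=4 col=0 char='t'
After 3 (l): row=4 col=1 char='e'
After 4 (b): row=4 col=0 char='t'
After 5 (^): row=4 col=0 char='t'
After 6 (b): row=3 col=16 char='r'
After 7 (G): row=4 col=0 char='t'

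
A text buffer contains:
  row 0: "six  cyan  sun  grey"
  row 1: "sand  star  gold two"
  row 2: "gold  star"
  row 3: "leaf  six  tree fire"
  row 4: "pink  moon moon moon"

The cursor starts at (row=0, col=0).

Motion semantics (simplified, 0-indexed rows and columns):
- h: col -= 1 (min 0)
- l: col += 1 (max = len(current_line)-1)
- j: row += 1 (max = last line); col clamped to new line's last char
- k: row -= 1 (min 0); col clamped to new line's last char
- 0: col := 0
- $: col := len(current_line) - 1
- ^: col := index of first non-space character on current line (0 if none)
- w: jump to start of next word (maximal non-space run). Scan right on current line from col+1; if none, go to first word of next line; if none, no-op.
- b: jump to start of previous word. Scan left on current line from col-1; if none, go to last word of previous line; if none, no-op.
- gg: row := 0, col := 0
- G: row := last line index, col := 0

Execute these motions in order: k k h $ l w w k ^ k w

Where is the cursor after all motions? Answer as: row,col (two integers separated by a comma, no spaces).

After 1 (k): row=0 col=0 char='s'
After 2 (k): row=0 col=0 char='s'
After 3 (h): row=0 col=0 char='s'
After 4 ($): row=0 col=19 char='y'
After 5 (l): row=0 col=19 char='y'
After 6 (w): row=1 col=0 char='s'
After 7 (w): row=1 col=6 char='s'
After 8 (k): row=0 col=6 char='y'
After 9 (^): row=0 col=0 char='s'
After 10 (k): row=0 col=0 char='s'
After 11 (w): row=0 col=5 char='c'

Answer: 0,5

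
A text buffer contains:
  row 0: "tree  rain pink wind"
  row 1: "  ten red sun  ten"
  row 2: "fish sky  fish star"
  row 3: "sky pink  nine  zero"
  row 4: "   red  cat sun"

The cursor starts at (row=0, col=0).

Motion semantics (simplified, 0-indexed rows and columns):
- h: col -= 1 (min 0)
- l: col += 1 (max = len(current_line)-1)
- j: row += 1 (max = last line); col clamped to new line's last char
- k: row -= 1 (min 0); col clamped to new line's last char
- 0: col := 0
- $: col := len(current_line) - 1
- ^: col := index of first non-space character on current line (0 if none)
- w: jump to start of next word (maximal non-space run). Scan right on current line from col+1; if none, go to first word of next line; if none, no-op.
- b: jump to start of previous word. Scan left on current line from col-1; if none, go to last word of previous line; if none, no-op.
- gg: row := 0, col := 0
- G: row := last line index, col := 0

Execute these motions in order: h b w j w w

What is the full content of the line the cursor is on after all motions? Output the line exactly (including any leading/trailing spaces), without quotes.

Answer:   ten red sun  ten

Derivation:
After 1 (h): row=0 col=0 char='t'
After 2 (b): row=0 col=0 char='t'
After 3 (w): row=0 col=6 char='r'
After 4 (j): row=1 col=6 char='r'
After 5 (w): row=1 col=10 char='s'
After 6 (w): row=1 col=15 char='t'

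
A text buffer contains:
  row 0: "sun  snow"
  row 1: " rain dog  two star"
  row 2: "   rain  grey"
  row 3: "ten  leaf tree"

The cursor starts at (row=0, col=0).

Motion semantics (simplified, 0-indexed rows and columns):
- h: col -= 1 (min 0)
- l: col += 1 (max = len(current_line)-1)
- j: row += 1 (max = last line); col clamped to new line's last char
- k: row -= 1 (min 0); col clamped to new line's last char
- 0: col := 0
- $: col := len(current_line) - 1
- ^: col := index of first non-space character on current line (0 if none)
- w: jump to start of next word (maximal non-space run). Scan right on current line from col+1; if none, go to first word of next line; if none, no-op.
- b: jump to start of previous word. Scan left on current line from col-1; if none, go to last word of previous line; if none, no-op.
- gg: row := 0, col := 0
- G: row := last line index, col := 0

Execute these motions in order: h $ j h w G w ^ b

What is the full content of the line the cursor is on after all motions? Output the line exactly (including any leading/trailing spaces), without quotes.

Answer:    rain  grey

Derivation:
After 1 (h): row=0 col=0 char='s'
After 2 ($): row=0 col=8 char='w'
After 3 (j): row=1 col=8 char='g'
After 4 (h): row=1 col=7 char='o'
After 5 (w): row=1 col=11 char='t'
After 6 (G): row=3 col=0 char='t'
After 7 (w): row=3 col=5 char='l'
After 8 (^): row=3 col=0 char='t'
After 9 (b): row=2 col=9 char='g'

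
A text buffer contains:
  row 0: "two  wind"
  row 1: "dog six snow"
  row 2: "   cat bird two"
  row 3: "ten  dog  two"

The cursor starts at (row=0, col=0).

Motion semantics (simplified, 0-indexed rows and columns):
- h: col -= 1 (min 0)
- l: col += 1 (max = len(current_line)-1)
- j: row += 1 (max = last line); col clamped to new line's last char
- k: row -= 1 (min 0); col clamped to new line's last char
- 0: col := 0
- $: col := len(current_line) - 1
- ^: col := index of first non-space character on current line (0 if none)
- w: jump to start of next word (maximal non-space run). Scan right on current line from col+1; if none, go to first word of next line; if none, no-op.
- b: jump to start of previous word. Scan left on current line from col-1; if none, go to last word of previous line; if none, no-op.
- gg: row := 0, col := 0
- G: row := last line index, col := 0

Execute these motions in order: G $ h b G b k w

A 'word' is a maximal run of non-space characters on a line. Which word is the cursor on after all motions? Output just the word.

Answer: cat

Derivation:
After 1 (G): row=3 col=0 char='t'
After 2 ($): row=3 col=12 char='o'
After 3 (h): row=3 col=11 char='w'
After 4 (b): row=3 col=10 char='t'
After 5 (G): row=3 col=0 char='t'
After 6 (b): row=2 col=12 char='t'
After 7 (k): row=1 col=11 char='w'
After 8 (w): row=2 col=3 char='c'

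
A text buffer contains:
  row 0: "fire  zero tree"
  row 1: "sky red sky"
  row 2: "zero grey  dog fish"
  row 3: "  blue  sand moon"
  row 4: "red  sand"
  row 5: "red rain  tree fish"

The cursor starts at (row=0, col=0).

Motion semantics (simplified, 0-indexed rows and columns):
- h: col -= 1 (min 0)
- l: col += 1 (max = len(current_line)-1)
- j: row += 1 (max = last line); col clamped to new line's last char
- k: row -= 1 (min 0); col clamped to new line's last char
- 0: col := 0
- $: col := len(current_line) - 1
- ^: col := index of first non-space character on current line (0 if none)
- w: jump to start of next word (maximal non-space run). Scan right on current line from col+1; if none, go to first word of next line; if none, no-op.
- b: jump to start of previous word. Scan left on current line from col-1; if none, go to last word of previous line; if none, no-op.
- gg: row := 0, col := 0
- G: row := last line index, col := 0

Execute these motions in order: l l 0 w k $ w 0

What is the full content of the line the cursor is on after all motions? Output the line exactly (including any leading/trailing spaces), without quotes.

After 1 (l): row=0 col=1 char='i'
After 2 (l): row=0 col=2 char='r'
After 3 (0): row=0 col=0 char='f'
After 4 (w): row=0 col=6 char='z'
After 5 (k): row=0 col=6 char='z'
After 6 ($): row=0 col=14 char='e'
After 7 (w): row=1 col=0 char='s'
After 8 (0): row=1 col=0 char='s'

Answer: sky red sky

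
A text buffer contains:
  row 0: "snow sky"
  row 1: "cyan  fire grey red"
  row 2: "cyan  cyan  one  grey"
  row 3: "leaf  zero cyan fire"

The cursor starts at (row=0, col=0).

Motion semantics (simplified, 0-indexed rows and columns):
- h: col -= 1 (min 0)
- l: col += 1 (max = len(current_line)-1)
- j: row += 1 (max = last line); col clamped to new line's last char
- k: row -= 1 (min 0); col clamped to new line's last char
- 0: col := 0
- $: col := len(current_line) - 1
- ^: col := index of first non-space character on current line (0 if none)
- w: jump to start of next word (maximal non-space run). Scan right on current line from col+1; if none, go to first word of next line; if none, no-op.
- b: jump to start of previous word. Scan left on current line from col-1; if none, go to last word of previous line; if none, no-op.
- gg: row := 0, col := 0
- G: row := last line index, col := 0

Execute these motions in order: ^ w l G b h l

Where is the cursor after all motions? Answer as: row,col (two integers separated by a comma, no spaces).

Answer: 2,17

Derivation:
After 1 (^): row=0 col=0 char='s'
After 2 (w): row=0 col=5 char='s'
After 3 (l): row=0 col=6 char='k'
After 4 (G): row=3 col=0 char='l'
After 5 (b): row=2 col=17 char='g'
After 6 (h): row=2 col=16 char='_'
After 7 (l): row=2 col=17 char='g'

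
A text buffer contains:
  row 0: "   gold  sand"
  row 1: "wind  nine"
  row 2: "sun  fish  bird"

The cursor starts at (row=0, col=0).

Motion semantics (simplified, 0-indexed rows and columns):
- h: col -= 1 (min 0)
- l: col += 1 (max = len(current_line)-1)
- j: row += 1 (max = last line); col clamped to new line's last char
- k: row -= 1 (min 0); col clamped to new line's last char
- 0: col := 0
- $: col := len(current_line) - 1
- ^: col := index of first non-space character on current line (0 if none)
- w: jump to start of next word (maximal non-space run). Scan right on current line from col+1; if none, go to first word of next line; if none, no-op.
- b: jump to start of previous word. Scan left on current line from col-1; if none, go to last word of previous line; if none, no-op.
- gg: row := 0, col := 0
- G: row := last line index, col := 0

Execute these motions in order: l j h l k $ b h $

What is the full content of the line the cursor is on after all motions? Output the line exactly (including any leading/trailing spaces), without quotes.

Answer:    gold  sand

Derivation:
After 1 (l): row=0 col=1 char='_'
After 2 (j): row=1 col=1 char='i'
After 3 (h): row=1 col=0 char='w'
After 4 (l): row=1 col=1 char='i'
After 5 (k): row=0 col=1 char='_'
After 6 ($): row=0 col=12 char='d'
After 7 (b): row=0 col=9 char='s'
After 8 (h): row=0 col=8 char='_'
After 9 ($): row=0 col=12 char='d'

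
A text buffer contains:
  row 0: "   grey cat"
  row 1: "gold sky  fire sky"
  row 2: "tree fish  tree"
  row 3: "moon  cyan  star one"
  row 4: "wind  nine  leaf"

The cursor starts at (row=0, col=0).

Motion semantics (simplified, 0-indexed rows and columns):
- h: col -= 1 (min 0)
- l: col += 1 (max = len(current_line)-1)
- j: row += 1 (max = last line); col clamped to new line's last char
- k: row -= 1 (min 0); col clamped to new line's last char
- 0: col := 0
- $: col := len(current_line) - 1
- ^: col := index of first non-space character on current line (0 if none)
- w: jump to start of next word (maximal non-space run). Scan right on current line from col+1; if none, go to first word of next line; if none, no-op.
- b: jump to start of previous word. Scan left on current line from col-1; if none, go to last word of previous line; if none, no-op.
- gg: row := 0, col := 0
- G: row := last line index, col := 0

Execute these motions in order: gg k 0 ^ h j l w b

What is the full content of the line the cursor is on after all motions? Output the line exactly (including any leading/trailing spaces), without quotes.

After 1 (gg): row=0 col=0 char='_'
After 2 (k): row=0 col=0 char='_'
After 3 (0): row=0 col=0 char='_'
After 4 (^): row=0 col=3 char='g'
After 5 (h): row=0 col=2 char='_'
After 6 (j): row=1 col=2 char='l'
After 7 (l): row=1 col=3 char='d'
After 8 (w): row=1 col=5 char='s'
After 9 (b): row=1 col=0 char='g'

Answer: gold sky  fire sky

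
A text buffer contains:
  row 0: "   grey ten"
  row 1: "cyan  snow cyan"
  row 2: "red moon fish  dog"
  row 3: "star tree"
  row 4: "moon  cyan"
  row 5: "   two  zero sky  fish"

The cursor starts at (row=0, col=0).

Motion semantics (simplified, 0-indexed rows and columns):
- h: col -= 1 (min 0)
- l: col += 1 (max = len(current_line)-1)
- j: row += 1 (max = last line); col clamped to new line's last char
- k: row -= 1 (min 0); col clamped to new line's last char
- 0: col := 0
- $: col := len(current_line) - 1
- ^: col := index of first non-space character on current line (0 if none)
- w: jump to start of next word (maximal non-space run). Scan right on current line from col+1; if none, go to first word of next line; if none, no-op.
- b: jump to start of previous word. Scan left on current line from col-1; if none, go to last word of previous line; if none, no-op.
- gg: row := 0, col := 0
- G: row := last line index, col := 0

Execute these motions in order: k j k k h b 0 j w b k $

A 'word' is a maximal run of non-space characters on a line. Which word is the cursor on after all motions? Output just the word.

Answer: ten

Derivation:
After 1 (k): row=0 col=0 char='_'
After 2 (j): row=1 col=0 char='c'
After 3 (k): row=0 col=0 char='_'
After 4 (k): row=0 col=0 char='_'
After 5 (h): row=0 col=0 char='_'
After 6 (b): row=0 col=0 char='_'
After 7 (0): row=0 col=0 char='_'
After 8 (j): row=1 col=0 char='c'
After 9 (w): row=1 col=6 char='s'
After 10 (b): row=1 col=0 char='c'
After 11 (k): row=0 col=0 char='_'
After 12 ($): row=0 col=10 char='n'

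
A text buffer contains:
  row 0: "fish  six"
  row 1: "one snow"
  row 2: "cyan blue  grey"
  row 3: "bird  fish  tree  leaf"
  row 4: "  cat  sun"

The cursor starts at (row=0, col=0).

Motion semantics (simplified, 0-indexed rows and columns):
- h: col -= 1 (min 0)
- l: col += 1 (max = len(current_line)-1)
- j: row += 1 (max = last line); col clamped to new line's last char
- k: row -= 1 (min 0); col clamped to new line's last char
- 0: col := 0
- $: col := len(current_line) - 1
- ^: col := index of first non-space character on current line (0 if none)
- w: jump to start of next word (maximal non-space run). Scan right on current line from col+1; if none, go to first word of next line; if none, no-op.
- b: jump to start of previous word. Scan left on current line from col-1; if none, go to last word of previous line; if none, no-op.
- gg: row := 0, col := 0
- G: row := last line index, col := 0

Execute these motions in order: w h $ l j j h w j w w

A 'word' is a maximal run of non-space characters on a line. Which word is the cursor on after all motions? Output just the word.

Answer: leaf

Derivation:
After 1 (w): row=0 col=6 char='s'
After 2 (h): row=0 col=5 char='_'
After 3 ($): row=0 col=8 char='x'
After 4 (l): row=0 col=8 char='x'
After 5 (j): row=1 col=7 char='w'
After 6 (j): row=2 col=7 char='u'
After 7 (h): row=2 col=6 char='l'
After 8 (w): row=2 col=11 char='g'
After 9 (j): row=3 col=11 char='_'
After 10 (w): row=3 col=12 char='t'
After 11 (w): row=3 col=18 char='l'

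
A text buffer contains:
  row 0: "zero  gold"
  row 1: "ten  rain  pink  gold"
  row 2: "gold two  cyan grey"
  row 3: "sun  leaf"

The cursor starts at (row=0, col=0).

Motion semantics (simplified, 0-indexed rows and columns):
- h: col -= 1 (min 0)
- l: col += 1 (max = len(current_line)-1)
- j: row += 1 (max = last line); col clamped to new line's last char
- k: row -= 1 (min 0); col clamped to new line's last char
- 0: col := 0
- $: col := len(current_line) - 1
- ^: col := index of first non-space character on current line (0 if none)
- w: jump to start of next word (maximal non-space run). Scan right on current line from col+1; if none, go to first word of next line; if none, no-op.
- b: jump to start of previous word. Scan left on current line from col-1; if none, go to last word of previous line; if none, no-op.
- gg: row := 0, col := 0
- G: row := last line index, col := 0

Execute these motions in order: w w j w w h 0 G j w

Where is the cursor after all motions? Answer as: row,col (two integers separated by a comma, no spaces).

After 1 (w): row=0 col=6 char='g'
After 2 (w): row=1 col=0 char='t'
After 3 (j): row=2 col=0 char='g'
After 4 (w): row=2 col=5 char='t'
After 5 (w): row=2 col=10 char='c'
After 6 (h): row=2 col=9 char='_'
After 7 (0): row=2 col=0 char='g'
After 8 (G): row=3 col=0 char='s'
After 9 (j): row=3 col=0 char='s'
After 10 (w): row=3 col=5 char='l'

Answer: 3,5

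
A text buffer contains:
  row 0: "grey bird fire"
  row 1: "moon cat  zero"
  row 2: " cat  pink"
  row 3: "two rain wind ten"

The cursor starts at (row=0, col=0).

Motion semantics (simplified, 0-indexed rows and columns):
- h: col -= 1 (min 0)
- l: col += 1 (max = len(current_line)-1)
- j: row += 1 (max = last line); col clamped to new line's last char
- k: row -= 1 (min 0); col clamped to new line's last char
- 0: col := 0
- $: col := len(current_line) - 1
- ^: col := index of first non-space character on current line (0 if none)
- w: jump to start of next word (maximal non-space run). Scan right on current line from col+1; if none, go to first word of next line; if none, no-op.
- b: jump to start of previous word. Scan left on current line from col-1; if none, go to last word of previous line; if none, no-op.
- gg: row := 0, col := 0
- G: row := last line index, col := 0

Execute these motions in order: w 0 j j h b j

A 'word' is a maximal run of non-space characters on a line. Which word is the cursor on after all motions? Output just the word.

Answer: pink

Derivation:
After 1 (w): row=0 col=5 char='b'
After 2 (0): row=0 col=0 char='g'
After 3 (j): row=1 col=0 char='m'
After 4 (j): row=2 col=0 char='_'
After 5 (h): row=2 col=0 char='_'
After 6 (b): row=1 col=10 char='z'
After 7 (j): row=2 col=9 char='k'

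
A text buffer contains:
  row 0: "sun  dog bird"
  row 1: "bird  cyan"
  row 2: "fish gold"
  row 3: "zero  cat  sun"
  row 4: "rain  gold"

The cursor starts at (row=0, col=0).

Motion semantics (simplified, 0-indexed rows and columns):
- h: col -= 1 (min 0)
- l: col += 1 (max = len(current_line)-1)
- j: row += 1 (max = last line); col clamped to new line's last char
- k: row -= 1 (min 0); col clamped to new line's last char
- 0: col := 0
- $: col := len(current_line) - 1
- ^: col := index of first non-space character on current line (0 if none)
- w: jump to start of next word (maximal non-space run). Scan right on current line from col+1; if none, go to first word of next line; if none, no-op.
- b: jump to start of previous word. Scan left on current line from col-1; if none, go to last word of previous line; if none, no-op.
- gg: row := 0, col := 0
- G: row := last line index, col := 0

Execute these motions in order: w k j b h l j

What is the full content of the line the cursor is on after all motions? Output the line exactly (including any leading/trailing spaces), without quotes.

Answer: fish gold

Derivation:
After 1 (w): row=0 col=5 char='d'
After 2 (k): row=0 col=5 char='d'
After 3 (j): row=1 col=5 char='_'
After 4 (b): row=1 col=0 char='b'
After 5 (h): row=1 col=0 char='b'
After 6 (l): row=1 col=1 char='i'
After 7 (j): row=2 col=1 char='i'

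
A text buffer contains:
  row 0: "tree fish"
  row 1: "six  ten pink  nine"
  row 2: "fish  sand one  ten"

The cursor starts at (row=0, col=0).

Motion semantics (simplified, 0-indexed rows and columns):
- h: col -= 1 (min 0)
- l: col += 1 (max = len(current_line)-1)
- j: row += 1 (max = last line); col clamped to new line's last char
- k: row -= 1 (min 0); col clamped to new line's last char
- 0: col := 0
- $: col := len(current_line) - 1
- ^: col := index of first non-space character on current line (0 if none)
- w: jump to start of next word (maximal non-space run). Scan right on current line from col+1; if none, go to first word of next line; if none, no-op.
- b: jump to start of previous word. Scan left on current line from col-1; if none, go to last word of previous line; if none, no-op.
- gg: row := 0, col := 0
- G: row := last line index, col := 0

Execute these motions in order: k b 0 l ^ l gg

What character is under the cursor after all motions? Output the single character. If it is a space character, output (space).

After 1 (k): row=0 col=0 char='t'
After 2 (b): row=0 col=0 char='t'
After 3 (0): row=0 col=0 char='t'
After 4 (l): row=0 col=1 char='r'
After 5 (^): row=0 col=0 char='t'
After 6 (l): row=0 col=1 char='r'
After 7 (gg): row=0 col=0 char='t'

Answer: t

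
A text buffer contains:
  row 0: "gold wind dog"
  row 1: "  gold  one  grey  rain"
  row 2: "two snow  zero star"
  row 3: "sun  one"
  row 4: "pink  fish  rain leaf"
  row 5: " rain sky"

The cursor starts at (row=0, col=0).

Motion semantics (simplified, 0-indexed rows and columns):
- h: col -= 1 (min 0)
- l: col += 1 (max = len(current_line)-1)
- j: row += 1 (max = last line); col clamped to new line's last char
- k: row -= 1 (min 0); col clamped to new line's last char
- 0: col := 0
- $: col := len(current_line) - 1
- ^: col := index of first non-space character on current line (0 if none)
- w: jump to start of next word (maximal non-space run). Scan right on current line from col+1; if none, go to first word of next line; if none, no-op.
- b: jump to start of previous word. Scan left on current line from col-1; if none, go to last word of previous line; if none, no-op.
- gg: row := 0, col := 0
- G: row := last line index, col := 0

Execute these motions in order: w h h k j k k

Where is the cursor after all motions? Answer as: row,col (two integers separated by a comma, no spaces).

After 1 (w): row=0 col=5 char='w'
After 2 (h): row=0 col=4 char='_'
After 3 (h): row=0 col=3 char='d'
After 4 (k): row=0 col=3 char='d'
After 5 (j): row=1 col=3 char='o'
After 6 (k): row=0 col=3 char='d'
After 7 (k): row=0 col=3 char='d'

Answer: 0,3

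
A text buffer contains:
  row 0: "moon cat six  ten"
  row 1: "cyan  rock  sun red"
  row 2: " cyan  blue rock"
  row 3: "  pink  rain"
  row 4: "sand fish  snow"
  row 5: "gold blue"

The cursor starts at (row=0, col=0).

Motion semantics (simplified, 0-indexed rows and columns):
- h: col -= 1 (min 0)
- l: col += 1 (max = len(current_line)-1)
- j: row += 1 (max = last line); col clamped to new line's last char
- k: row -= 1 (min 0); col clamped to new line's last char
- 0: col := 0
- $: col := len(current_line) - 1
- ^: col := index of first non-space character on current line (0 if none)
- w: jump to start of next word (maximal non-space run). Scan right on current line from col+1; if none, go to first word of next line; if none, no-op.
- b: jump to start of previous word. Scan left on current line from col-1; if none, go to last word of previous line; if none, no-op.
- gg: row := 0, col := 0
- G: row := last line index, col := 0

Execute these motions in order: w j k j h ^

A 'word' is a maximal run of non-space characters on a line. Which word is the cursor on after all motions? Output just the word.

Answer: cyan

Derivation:
After 1 (w): row=0 col=5 char='c'
After 2 (j): row=1 col=5 char='_'
After 3 (k): row=0 col=5 char='c'
After 4 (j): row=1 col=5 char='_'
After 5 (h): row=1 col=4 char='_'
After 6 (^): row=1 col=0 char='c'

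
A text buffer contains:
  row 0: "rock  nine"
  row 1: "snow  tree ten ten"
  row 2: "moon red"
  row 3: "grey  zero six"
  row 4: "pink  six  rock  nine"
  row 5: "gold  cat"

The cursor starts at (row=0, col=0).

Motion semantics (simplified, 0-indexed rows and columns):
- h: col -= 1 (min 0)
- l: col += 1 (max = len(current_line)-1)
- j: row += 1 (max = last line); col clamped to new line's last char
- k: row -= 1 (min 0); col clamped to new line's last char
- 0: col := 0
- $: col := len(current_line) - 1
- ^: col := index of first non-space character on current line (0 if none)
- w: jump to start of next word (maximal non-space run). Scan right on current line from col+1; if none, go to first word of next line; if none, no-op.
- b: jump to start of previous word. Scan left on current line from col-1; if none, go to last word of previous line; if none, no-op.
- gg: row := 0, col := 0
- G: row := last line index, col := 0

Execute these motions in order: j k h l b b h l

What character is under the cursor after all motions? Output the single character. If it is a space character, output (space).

Answer: o

Derivation:
After 1 (j): row=1 col=0 char='s'
After 2 (k): row=0 col=0 char='r'
After 3 (h): row=0 col=0 char='r'
After 4 (l): row=0 col=1 char='o'
After 5 (b): row=0 col=0 char='r'
After 6 (b): row=0 col=0 char='r'
After 7 (h): row=0 col=0 char='r'
After 8 (l): row=0 col=1 char='o'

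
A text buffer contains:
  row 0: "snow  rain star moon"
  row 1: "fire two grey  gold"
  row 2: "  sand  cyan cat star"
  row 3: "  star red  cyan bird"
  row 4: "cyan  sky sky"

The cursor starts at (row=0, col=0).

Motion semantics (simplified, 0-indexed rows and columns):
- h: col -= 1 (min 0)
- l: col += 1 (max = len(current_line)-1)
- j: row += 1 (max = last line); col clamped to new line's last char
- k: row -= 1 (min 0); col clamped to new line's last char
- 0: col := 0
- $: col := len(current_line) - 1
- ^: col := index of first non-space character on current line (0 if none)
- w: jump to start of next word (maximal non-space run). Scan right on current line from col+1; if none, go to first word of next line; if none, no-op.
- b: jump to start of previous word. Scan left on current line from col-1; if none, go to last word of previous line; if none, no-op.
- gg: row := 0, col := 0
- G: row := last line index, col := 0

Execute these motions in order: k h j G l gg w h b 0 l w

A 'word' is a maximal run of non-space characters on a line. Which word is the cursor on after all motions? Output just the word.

Answer: rain

Derivation:
After 1 (k): row=0 col=0 char='s'
After 2 (h): row=0 col=0 char='s'
After 3 (j): row=1 col=0 char='f'
After 4 (G): row=4 col=0 char='c'
After 5 (l): row=4 col=1 char='y'
After 6 (gg): row=0 col=0 char='s'
After 7 (w): row=0 col=6 char='r'
After 8 (h): row=0 col=5 char='_'
After 9 (b): row=0 col=0 char='s'
After 10 (0): row=0 col=0 char='s'
After 11 (l): row=0 col=1 char='n'
After 12 (w): row=0 col=6 char='r'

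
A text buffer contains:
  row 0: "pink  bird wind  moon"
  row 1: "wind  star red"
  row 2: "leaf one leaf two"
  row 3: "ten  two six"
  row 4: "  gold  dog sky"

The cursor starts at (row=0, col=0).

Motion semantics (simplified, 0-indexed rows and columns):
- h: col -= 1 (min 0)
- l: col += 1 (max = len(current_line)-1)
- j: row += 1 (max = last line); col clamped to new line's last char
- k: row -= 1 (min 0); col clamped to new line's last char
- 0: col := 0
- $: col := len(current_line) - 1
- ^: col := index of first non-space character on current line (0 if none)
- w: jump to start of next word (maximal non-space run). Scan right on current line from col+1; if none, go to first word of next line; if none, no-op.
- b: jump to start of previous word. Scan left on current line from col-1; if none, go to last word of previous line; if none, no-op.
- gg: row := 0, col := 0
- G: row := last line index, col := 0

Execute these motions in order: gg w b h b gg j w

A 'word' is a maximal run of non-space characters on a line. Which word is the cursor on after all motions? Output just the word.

Answer: star

Derivation:
After 1 (gg): row=0 col=0 char='p'
After 2 (w): row=0 col=6 char='b'
After 3 (b): row=0 col=0 char='p'
After 4 (h): row=0 col=0 char='p'
After 5 (b): row=0 col=0 char='p'
After 6 (gg): row=0 col=0 char='p'
After 7 (j): row=1 col=0 char='w'
After 8 (w): row=1 col=6 char='s'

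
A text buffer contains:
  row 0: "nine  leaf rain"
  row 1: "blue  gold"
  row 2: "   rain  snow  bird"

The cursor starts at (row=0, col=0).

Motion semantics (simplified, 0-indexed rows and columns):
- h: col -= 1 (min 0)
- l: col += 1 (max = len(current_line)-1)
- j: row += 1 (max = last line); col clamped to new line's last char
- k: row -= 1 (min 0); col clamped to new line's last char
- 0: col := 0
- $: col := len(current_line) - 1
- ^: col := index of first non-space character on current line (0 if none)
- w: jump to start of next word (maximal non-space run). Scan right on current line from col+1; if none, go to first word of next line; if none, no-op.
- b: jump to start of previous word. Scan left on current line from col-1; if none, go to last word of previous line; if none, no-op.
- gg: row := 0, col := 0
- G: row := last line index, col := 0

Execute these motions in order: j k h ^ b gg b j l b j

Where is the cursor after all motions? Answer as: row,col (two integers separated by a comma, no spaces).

After 1 (j): row=1 col=0 char='b'
After 2 (k): row=0 col=0 char='n'
After 3 (h): row=0 col=0 char='n'
After 4 (^): row=0 col=0 char='n'
After 5 (b): row=0 col=0 char='n'
After 6 (gg): row=0 col=0 char='n'
After 7 (b): row=0 col=0 char='n'
After 8 (j): row=1 col=0 char='b'
After 9 (l): row=1 col=1 char='l'
After 10 (b): row=1 col=0 char='b'
After 11 (j): row=2 col=0 char='_'

Answer: 2,0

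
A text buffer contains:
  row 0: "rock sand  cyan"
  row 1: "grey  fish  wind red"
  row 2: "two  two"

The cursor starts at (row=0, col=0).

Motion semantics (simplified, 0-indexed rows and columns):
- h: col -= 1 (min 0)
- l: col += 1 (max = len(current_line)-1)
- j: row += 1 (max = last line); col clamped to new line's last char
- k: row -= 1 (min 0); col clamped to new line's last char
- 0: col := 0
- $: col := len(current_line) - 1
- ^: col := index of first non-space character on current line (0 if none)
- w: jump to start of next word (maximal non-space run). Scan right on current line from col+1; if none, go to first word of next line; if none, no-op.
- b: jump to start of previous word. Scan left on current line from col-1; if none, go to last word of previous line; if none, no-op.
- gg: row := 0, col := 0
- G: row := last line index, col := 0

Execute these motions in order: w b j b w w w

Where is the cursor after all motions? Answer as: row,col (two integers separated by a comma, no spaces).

Answer: 1,12

Derivation:
After 1 (w): row=0 col=5 char='s'
After 2 (b): row=0 col=0 char='r'
After 3 (j): row=1 col=0 char='g'
After 4 (b): row=0 col=11 char='c'
After 5 (w): row=1 col=0 char='g'
After 6 (w): row=1 col=6 char='f'
After 7 (w): row=1 col=12 char='w'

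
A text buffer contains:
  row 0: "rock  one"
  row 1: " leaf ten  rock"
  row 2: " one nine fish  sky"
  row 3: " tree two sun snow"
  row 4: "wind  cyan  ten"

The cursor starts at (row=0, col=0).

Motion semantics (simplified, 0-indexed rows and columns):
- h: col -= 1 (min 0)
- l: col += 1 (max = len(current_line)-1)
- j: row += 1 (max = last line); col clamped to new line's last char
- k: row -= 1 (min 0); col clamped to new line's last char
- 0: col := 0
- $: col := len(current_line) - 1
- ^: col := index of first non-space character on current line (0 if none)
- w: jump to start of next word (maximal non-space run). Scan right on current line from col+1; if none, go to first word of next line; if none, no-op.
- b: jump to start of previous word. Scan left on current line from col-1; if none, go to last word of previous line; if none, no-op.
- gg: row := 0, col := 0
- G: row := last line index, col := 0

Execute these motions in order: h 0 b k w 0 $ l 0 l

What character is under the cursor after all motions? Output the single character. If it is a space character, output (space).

Answer: o

Derivation:
After 1 (h): row=0 col=0 char='r'
After 2 (0): row=0 col=0 char='r'
After 3 (b): row=0 col=0 char='r'
After 4 (k): row=0 col=0 char='r'
After 5 (w): row=0 col=6 char='o'
After 6 (0): row=0 col=0 char='r'
After 7 ($): row=0 col=8 char='e'
After 8 (l): row=0 col=8 char='e'
After 9 (0): row=0 col=0 char='r'
After 10 (l): row=0 col=1 char='o'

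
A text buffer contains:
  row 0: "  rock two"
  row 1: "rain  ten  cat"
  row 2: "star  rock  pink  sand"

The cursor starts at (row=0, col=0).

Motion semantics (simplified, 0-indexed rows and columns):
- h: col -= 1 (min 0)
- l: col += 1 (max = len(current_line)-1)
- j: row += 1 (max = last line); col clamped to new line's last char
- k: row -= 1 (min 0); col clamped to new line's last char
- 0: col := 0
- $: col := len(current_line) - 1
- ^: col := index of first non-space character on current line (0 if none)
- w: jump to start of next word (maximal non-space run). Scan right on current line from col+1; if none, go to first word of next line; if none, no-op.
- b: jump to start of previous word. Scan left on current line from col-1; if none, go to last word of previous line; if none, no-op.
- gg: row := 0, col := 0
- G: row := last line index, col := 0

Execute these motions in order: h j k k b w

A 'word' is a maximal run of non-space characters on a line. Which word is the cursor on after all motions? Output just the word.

After 1 (h): row=0 col=0 char='_'
After 2 (j): row=1 col=0 char='r'
After 3 (k): row=0 col=0 char='_'
After 4 (k): row=0 col=0 char='_'
After 5 (b): row=0 col=0 char='_'
After 6 (w): row=0 col=2 char='r'

Answer: rock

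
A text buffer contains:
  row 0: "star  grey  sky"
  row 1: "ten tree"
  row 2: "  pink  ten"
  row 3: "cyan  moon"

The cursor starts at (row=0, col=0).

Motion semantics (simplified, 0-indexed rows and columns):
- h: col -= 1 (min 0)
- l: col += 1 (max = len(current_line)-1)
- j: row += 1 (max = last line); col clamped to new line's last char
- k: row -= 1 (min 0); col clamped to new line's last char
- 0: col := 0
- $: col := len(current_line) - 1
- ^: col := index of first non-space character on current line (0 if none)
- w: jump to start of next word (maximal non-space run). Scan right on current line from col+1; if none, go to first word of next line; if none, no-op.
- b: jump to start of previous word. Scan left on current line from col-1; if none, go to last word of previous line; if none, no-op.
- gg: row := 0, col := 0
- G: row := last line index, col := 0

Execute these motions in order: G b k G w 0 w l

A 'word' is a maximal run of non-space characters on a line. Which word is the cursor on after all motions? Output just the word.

Answer: moon

Derivation:
After 1 (G): row=3 col=0 char='c'
After 2 (b): row=2 col=8 char='t'
After 3 (k): row=1 col=7 char='e'
After 4 (G): row=3 col=0 char='c'
After 5 (w): row=3 col=6 char='m'
After 6 (0): row=3 col=0 char='c'
After 7 (w): row=3 col=6 char='m'
After 8 (l): row=3 col=7 char='o'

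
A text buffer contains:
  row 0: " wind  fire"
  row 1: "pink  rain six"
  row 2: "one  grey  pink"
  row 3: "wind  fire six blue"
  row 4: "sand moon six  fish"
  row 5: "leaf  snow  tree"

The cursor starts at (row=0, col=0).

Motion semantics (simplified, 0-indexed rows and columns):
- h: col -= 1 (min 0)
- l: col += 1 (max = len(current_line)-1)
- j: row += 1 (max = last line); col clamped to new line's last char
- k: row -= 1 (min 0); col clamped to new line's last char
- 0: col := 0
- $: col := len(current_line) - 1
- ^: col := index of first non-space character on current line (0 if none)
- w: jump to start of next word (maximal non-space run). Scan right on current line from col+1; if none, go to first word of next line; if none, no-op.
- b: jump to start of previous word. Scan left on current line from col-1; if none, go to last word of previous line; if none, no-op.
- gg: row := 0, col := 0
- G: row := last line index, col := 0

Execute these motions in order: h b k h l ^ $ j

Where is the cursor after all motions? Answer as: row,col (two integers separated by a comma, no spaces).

Answer: 1,10

Derivation:
After 1 (h): row=0 col=0 char='_'
After 2 (b): row=0 col=0 char='_'
After 3 (k): row=0 col=0 char='_'
After 4 (h): row=0 col=0 char='_'
After 5 (l): row=0 col=1 char='w'
After 6 (^): row=0 col=1 char='w'
After 7 ($): row=0 col=10 char='e'
After 8 (j): row=1 col=10 char='_'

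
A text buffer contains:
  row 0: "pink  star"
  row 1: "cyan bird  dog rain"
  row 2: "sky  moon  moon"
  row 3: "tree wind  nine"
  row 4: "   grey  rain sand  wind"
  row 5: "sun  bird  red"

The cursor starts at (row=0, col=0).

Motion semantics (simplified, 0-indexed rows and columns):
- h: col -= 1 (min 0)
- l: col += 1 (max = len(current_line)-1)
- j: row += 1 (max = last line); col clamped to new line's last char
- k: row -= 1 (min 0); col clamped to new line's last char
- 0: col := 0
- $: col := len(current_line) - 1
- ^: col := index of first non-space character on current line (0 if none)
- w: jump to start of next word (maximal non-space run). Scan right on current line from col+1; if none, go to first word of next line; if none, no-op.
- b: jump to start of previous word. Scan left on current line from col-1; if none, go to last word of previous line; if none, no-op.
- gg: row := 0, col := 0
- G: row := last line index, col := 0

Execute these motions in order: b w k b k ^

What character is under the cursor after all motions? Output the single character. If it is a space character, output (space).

Answer: p

Derivation:
After 1 (b): row=0 col=0 char='p'
After 2 (w): row=0 col=6 char='s'
After 3 (k): row=0 col=6 char='s'
After 4 (b): row=0 col=0 char='p'
After 5 (k): row=0 col=0 char='p'
After 6 (^): row=0 col=0 char='p'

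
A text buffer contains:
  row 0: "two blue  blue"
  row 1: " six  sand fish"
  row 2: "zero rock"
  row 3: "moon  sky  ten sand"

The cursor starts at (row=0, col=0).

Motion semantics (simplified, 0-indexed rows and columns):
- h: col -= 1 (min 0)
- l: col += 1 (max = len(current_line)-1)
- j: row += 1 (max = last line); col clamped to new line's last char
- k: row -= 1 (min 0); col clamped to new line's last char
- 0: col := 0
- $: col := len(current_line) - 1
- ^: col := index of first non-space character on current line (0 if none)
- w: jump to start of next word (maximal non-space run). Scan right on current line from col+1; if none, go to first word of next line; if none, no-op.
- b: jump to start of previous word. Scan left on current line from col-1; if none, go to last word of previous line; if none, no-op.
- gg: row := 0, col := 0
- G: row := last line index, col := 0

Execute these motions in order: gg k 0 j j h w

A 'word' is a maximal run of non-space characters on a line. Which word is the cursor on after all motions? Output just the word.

After 1 (gg): row=0 col=0 char='t'
After 2 (k): row=0 col=0 char='t'
After 3 (0): row=0 col=0 char='t'
After 4 (j): row=1 col=0 char='_'
After 5 (j): row=2 col=0 char='z'
After 6 (h): row=2 col=0 char='z'
After 7 (w): row=2 col=5 char='r'

Answer: rock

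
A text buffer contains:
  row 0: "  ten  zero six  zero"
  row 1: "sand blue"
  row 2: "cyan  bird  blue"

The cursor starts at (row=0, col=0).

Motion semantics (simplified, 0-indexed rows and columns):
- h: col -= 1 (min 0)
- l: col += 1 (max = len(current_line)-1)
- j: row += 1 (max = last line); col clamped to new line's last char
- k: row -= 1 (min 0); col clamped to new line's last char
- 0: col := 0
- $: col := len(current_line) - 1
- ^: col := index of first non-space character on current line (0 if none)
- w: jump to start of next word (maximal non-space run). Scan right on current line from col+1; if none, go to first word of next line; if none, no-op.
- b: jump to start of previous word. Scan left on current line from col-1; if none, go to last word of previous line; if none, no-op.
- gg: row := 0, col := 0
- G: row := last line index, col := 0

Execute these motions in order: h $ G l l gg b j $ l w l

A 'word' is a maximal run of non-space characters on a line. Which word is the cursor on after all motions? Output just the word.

After 1 (h): row=0 col=0 char='_'
After 2 ($): row=0 col=20 char='o'
After 3 (G): row=2 col=0 char='c'
After 4 (l): row=2 col=1 char='y'
After 5 (l): row=2 col=2 char='a'
After 6 (gg): row=0 col=0 char='_'
After 7 (b): row=0 col=0 char='_'
After 8 (j): row=1 col=0 char='s'
After 9 ($): row=1 col=8 char='e'
After 10 (l): row=1 col=8 char='e'
After 11 (w): row=2 col=0 char='c'
After 12 (l): row=2 col=1 char='y'

Answer: cyan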